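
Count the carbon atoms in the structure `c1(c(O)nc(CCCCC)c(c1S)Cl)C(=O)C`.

The symbol for carbon appears 12 times in the SMILES. Lowercase c denotes aromatic carbon and counts toward C.

12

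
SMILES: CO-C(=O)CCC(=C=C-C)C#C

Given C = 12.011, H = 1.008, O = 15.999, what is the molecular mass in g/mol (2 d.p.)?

Molecular formula: C10H12O2.
M = 10×12.011 + 12×1.008 + 2×15.999 = 164.20 g/mol.

164.20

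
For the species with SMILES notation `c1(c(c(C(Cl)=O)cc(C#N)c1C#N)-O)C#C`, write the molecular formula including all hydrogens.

C11H3ClN2O2

Heavy atoms from the SMILES: 11 C, 1 Cl, 2 N, 2 O.
Implicit hydrogens by atom environment:
  5 × C (aromatic): no H
  4 × C: no H
  2 × N: no H
  1 × C (aromatic): 1 H
  1 × C: 1 H
  1 × Cl: no H
  1 × O: 1 H
  1 × O: no H
  Total hydrogens = 3.
Molecular formula: C11H3ClN2O2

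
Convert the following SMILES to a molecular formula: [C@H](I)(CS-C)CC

Heavy atoms from the SMILES: 5 C, 1 I, 1 S.
Implicit hydrogens by atom environment:
  2 × C: 3 H each → 6
  2 × C: 2 H each → 4
  1 × C: 1 H
  1 × I: no H
  1 × S: no H
  Total hydrogens = 11.
Molecular formula: C5H11IS

C5H11IS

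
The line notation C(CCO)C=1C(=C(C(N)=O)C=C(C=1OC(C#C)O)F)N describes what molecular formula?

Heavy atoms from the SMILES: 13 C, 1 F, 2 N, 4 O.
Implicit hydrogens by atom environment:
  5 × C (aromatic): no H
  3 × C: 2 H each → 6
  2 × C: 1 H each → 2
  2 × C: no H
  2 × N: 2 H each → 4
  2 × O: 1 H each → 2
  2 × O: no H
  1 × C (aromatic): 1 H
  1 × F: no H
  Total hydrogens = 15.
Molecular formula: C13H15FN2O4

C13H15FN2O4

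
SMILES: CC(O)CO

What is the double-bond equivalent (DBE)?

0

Molecular formula from the SMILES: C3H8O2.
DoU = (2C + 2 + N − H − X)/2 = (2·3 + 2 + 0 − 8 − 0)/2 = 0/2 = 0.
(Structurally: 0 ring(s) + 0 π bond(s) = 0.)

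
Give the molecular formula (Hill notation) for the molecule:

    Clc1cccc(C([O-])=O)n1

C6H3ClNO2-

Heavy atoms from the SMILES: 6 C, 1 Cl, 1 N, 2 O.
Implicit hydrogens by atom environment:
  3 × C (aromatic): 1 H each → 3
  2 × C (aromatic): no H
  1 × C: no H
  1 × Cl: no H
  1 × N (aromatic): no H
  1 × O: no H
  1 × O (charge -1): no H
  Total hydrogens = 3.
Net charge -1.
Molecular formula: C6H3ClNO2-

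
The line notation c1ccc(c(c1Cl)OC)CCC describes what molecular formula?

Heavy atoms from the SMILES: 10 C, 1 Cl, 1 O.
Implicit hydrogens by atom environment:
  3 × C (aromatic): 1 H each → 3
  3 × C (aromatic): no H
  2 × C: 3 H each → 6
  2 × C: 2 H each → 4
  1 × Cl: no H
  1 × O: no H
  Total hydrogens = 13.
Molecular formula: C10H13ClO

C10H13ClO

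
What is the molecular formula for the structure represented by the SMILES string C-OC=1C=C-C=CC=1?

C7H8O

Heavy atoms from the SMILES: 7 C, 1 O.
Implicit hydrogens by atom environment:
  5 × C (aromatic): 1 H each → 5
  1 × C: 3 H
  1 × C (aromatic): no H
  1 × O: no H
  Total hydrogens = 8.
Molecular formula: C7H8O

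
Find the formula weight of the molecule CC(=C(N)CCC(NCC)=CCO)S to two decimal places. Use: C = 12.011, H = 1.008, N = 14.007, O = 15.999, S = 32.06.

Molecular formula: C10H20N2OS.
M = 10×12.011 + 20×1.008 + 2×14.007 + 1×15.999 + 1×32.06 = 216.34 g/mol.

216.34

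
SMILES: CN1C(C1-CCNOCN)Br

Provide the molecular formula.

C6H14BrN3O

Heavy atoms from the SMILES: 1 Br, 6 C, 3 N, 1 O.
Implicit hydrogens by atom environment:
  3 × C: 2 H each → 6
  2 × C: 1 H each → 2
  1 × Br: no H
  1 × C: 3 H
  1 × N: 2 H
  1 × N: 1 H
  1 × N: no H
  1 × O: no H
  Total hydrogens = 14.
Molecular formula: C6H14BrN3O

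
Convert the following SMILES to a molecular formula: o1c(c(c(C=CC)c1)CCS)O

C9H12O2S

Heavy atoms from the SMILES: 9 C, 2 O, 1 S.
Implicit hydrogens by atom environment:
  3 × C (aromatic): no H
  2 × C: 2 H each → 4
  2 × C: 1 H each → 2
  1 × C: 3 H
  1 × C (aromatic): 1 H
  1 × O: 1 H
  1 × O (aromatic): no H
  1 × S: 1 H
  Total hydrogens = 12.
Molecular formula: C9H12O2S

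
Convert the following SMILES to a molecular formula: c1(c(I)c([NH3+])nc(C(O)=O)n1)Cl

Heavy atoms from the SMILES: 5 C, 1 Cl, 1 I, 3 N, 2 O.
Implicit hydrogens by atom environment:
  4 × C (aromatic): no H
  2 × N (aromatic): no H
  1 × C: no H
  1 × Cl: no H
  1 × I: no H
  1 × N (charge +1): 3 H
  1 × O: 1 H
  1 × O: no H
  Total hydrogens = 4.
Net charge +1.
Molecular formula: C5H4ClIN3O2+

C5H4ClIN3O2+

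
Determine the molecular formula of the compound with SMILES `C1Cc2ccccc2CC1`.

C10H12

Heavy atoms from the SMILES: 10 C.
Implicit hydrogens by atom environment:
  4 × C: 2 H each → 8
  4 × C (aromatic): 1 H each → 4
  2 × C (aromatic): no H
  Total hydrogens = 12.
Molecular formula: C10H12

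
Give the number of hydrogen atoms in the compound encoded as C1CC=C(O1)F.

5

Hydrogens are implicit in SMILES; fill each atom to its normal valence:
  2 × C: 2 H each → 4
  1 × C: 1 H
  1 × C: no H
  1 × F: no H
  1 × O: no H
  Total hydrogens = 5.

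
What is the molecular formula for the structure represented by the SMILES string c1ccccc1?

Heavy atoms from the SMILES: 6 C.
Implicit hydrogens by atom environment:
  6 × C (aromatic): 1 H each → 6
  Total hydrogens = 6.
Molecular formula: C6H6

C6H6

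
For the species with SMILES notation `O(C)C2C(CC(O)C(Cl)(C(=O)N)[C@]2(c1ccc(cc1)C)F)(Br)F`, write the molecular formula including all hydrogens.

C15H17BrClF2NO3

Heavy atoms from the SMILES: 1 Br, 15 C, 1 Cl, 2 F, 1 N, 3 O.
Implicit hydrogens by atom environment:
  4 × C (aromatic): 1 H each → 4
  4 × C: no H
  2 × C: 3 H each → 6
  2 × C: 1 H each → 2
  2 × C (aromatic): no H
  2 × F: no H
  2 × O: no H
  1 × Br: no H
  1 × C: 2 H
  1 × Cl: no H
  1 × N: 2 H
  1 × O: 1 H
  Total hydrogens = 17.
Molecular formula: C15H17BrClF2NO3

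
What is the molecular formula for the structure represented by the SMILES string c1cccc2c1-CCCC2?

C10H12

Heavy atoms from the SMILES: 10 C.
Implicit hydrogens by atom environment:
  4 × C: 2 H each → 8
  4 × C (aromatic): 1 H each → 4
  2 × C (aromatic): no H
  Total hydrogens = 12.
Molecular formula: C10H12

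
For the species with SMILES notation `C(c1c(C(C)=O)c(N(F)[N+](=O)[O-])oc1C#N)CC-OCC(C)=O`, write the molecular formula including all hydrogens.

Heavy atoms from the SMILES: 13 C, 1 F, 3 N, 6 O.
Implicit hydrogens by atom environment:
  4 × C: 2 H each → 8
  4 × C (aromatic): no H
  4 × O: no H
  3 × C: no H
  2 × C: 3 H each → 6
  2 × N: no H
  1 × F: no H
  1 × N (charge +1): no H
  1 × O (aromatic): no H
  1 × O (charge -1): no H
  Total hydrogens = 14.
Molecular formula: C13H14FN3O6

C13H14FN3O6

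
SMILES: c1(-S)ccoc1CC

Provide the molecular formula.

C6H8OS

Heavy atoms from the SMILES: 6 C, 1 O, 1 S.
Implicit hydrogens by atom environment:
  2 × C (aromatic): 1 H each → 2
  2 × C (aromatic): no H
  1 × C: 3 H
  1 × C: 2 H
  1 × O (aromatic): no H
  1 × S: 1 H
  Total hydrogens = 8.
Molecular formula: C6H8OS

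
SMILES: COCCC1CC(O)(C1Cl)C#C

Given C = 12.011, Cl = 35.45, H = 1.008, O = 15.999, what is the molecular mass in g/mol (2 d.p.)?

188.65

Molecular formula: C9H13ClO2.
M = 9×12.011 + 1×35.45 + 13×1.008 + 2×15.999 = 188.65 g/mol.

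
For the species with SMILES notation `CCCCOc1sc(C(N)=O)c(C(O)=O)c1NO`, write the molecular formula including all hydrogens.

C10H14N2O5S

Heavy atoms from the SMILES: 10 C, 2 N, 5 O, 1 S.
Implicit hydrogens by atom environment:
  4 × C (aromatic): no H
  3 × C: 2 H each → 6
  3 × O: no H
  2 × C: no H
  2 × O: 1 H each → 2
  1 × C: 3 H
  1 × N: 2 H
  1 × N: 1 H
  1 × S (aromatic): no H
  Total hydrogens = 14.
Molecular formula: C10H14N2O5S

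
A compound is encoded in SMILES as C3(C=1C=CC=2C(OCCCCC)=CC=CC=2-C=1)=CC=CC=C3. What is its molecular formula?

C21H22O

Heavy atoms from the SMILES: 21 C, 1 O.
Implicit hydrogens by atom environment:
  11 × C (aromatic): 1 H each → 11
  5 × C (aromatic): no H
  4 × C: 2 H each → 8
  1 × C: 3 H
  1 × O: no H
  Total hydrogens = 22.
Molecular formula: C21H22O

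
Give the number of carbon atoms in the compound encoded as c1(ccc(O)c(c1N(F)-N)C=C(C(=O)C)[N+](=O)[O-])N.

The symbol for carbon appears 10 times in the SMILES. Lowercase c denotes aromatic carbon and counts toward C.

10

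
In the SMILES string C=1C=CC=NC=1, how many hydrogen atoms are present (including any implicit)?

5

Hydrogens are implicit in SMILES; fill each atom to its normal valence:
  5 × C (aromatic): 1 H each → 5
  1 × N (aromatic): no H
  Total hydrogens = 5.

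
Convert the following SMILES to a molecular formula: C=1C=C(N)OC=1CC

Heavy atoms from the SMILES: 6 C, 1 N, 1 O.
Implicit hydrogens by atom environment:
  2 × C (aromatic): 1 H each → 2
  2 × C (aromatic): no H
  1 × C: 3 H
  1 × C: 2 H
  1 × N: 2 H
  1 × O (aromatic): no H
  Total hydrogens = 9.
Molecular formula: C6H9NO

C6H9NO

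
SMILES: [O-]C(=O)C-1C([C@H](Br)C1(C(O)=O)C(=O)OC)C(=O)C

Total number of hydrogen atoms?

Hydrogens are implicit in SMILES; fill each atom to its normal valence:
  5 × C: no H
  5 × O: no H
  3 × C: 1 H each → 3
  2 × C: 3 H each → 6
  1 × Br: no H
  1 × O: 1 H
  1 × O (charge -1): no H
  Total hydrogens = 10.

10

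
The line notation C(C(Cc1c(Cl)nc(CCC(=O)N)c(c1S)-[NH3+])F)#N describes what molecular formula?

Heavy atoms from the SMILES: 11 C, 1 Cl, 1 F, 4 N, 1 O, 1 S.
Implicit hydrogens by atom environment:
  5 × C (aromatic): no H
  3 × C: 2 H each → 6
  2 × C: no H
  1 × C: 1 H
  1 × Cl: no H
  1 × F: no H
  1 × N (charge +1): 3 H
  1 × N: 2 H
  1 × N (aromatic): no H
  1 × N: no H
  1 × O: no H
  1 × S: 1 H
  Total hydrogens = 13.
Net charge +1.
Molecular formula: C11H13ClFN4OS+

C11H13ClFN4OS+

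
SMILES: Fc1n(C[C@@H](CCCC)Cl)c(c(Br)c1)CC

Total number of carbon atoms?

12

The symbol for carbon appears 12 times in the SMILES. Lowercase c denotes aromatic carbon and counts toward C.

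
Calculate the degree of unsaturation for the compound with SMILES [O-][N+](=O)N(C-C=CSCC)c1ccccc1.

Molecular formula from the SMILES: C11H14N2O2S.
DoU = (2C + 2 + N − H − X)/2 = (2·11 + 2 + 2 − 14 − 0)/2 = 12/2 = 6.
(Structurally: 1 ring(s) + 5 π bond(s) = 6.)

6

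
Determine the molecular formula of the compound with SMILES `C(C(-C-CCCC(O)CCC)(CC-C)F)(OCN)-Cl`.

Heavy atoms from the SMILES: 14 C, 1 Cl, 1 F, 1 N, 2 O.
Implicit hydrogens by atom environment:
  9 × C: 2 H each → 18
  2 × C: 3 H each → 6
  2 × C: 1 H each → 2
  1 × C: no H
  1 × Cl: no H
  1 × F: no H
  1 × N: 2 H
  1 × O: 1 H
  1 × O: no H
  Total hydrogens = 29.
Molecular formula: C14H29ClFNO2

C14H29ClFNO2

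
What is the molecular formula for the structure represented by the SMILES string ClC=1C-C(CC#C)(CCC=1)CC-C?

Heavy atoms from the SMILES: 12 C, 1 Cl.
Implicit hydrogens by atom environment:
  6 × C: 2 H each → 12
  3 × C: no H
  2 × C: 1 H each → 2
  1 × C: 3 H
  1 × Cl: no H
  Total hydrogens = 17.
Molecular formula: C12H17Cl

C12H17Cl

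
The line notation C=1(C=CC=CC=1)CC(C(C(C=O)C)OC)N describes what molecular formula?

C13H19NO2

Heavy atoms from the SMILES: 13 C, 1 N, 2 O.
Implicit hydrogens by atom environment:
  5 × C (aromatic): 1 H each → 5
  4 × C: 1 H each → 4
  2 × C: 3 H each → 6
  2 × O: no H
  1 × C: 2 H
  1 × C (aromatic): no H
  1 × N: 2 H
  Total hydrogens = 19.
Molecular formula: C13H19NO2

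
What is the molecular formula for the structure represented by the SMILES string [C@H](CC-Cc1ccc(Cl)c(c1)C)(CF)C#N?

Heavy atoms from the SMILES: 13 C, 1 Cl, 1 F, 1 N.
Implicit hydrogens by atom environment:
  4 × C: 2 H each → 8
  3 × C (aromatic): 1 H each → 3
  3 × C (aromatic): no H
  1 × C: 3 H
  1 × C: 1 H
  1 × C: no H
  1 × Cl: no H
  1 × F: no H
  1 × N: no H
  Total hydrogens = 15.
Molecular formula: C13H15ClFN

C13H15ClFN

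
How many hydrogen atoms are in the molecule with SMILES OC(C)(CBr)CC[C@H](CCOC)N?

20

Hydrogens are implicit in SMILES; fill each atom to its normal valence:
  5 × C: 2 H each → 10
  2 × C: 3 H each → 6
  1 × Br: no H
  1 × C: 1 H
  1 × C: no H
  1 × N: 2 H
  1 × O: 1 H
  1 × O: no H
  Total hydrogens = 20.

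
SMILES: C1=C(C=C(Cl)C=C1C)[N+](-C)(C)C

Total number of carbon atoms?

10

The symbol for carbon appears 10 times in the SMILES. (Cl is a single chlorine, not C + l.)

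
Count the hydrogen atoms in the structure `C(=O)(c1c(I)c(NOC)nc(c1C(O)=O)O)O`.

7

Hydrogens are implicit in SMILES; fill each atom to its normal valence:
  5 × C (aromatic): no H
  3 × O: 1 H each → 3
  3 × O: no H
  2 × C: no H
  1 × C: 3 H
  1 × I: no H
  1 × N: 1 H
  1 × N (aromatic): no H
  Total hydrogens = 7.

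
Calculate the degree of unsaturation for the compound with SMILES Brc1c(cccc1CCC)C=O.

Molecular formula from the SMILES: C10H11BrO.
DoU = (2C + 2 + N − H − X)/2 = (2·10 + 2 + 0 − 11 − 1)/2 = 10/2 = 5.
(Structurally: 1 ring(s) + 4 π bond(s) = 5.)

5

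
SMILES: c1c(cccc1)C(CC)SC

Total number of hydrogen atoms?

14

Hydrogens are implicit in SMILES; fill each atom to its normal valence:
  5 × C (aromatic): 1 H each → 5
  2 × C: 3 H each → 6
  1 × C: 2 H
  1 × C: 1 H
  1 × C (aromatic): no H
  1 × S: no H
  Total hydrogens = 14.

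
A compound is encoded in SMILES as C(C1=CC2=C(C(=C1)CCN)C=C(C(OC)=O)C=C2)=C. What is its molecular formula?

Heavy atoms from the SMILES: 16 C, 1 N, 2 O.
Implicit hydrogens by atom environment:
  5 × C (aromatic): 1 H each → 5
  5 × C (aromatic): no H
  3 × C: 2 H each → 6
  2 × O: no H
  1 × C: 3 H
  1 × C: 1 H
  1 × C: no H
  1 × N: 2 H
  Total hydrogens = 17.
Molecular formula: C16H17NO2

C16H17NO2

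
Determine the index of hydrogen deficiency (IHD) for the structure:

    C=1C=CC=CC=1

Molecular formula from the SMILES: C6H6.
DoU = (2C + 2 + N − H − X)/2 = (2·6 + 2 + 0 − 6 − 0)/2 = 8/2 = 4.
(Structurally: 1 ring(s) + 3 π bond(s) = 4.)

4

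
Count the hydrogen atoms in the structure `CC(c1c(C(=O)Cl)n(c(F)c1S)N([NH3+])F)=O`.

7

Hydrogens are implicit in SMILES; fill each atom to its normal valence:
  4 × C (aromatic): no H
  2 × C: no H
  2 × F: no H
  2 × O: no H
  1 × C: 3 H
  1 × Cl: no H
  1 × N (charge +1): 3 H
  1 × N (aromatic): no H
  1 × N: no H
  1 × S: 1 H
  Total hydrogens = 7.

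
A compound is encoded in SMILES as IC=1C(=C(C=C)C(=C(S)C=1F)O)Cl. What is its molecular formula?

Heavy atoms from the SMILES: 8 C, 1 Cl, 1 F, 1 I, 1 O, 1 S.
Implicit hydrogens by atom environment:
  6 × C (aromatic): no H
  1 × C: 2 H
  1 × C: 1 H
  1 × Cl: no H
  1 × F: no H
  1 × I: no H
  1 × O: 1 H
  1 × S: 1 H
  Total hydrogens = 5.
Molecular formula: C8H5ClFIOS

C8H5ClFIOS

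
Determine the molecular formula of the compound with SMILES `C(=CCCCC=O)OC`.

C7H12O2

Heavy atoms from the SMILES: 7 C, 2 O.
Implicit hydrogens by atom environment:
  3 × C: 2 H each → 6
  3 × C: 1 H each → 3
  2 × O: no H
  1 × C: 3 H
  Total hydrogens = 12.
Molecular formula: C7H12O2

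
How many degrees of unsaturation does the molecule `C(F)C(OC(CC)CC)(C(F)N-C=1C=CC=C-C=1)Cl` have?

4

Molecular formula from the SMILES: C14H20ClF2NO.
DoU = (2C + 2 + N − H − X)/2 = (2·14 + 2 + 1 − 20 − 3)/2 = 8/2 = 4.
(Structurally: 1 ring(s) + 3 π bond(s) = 4.)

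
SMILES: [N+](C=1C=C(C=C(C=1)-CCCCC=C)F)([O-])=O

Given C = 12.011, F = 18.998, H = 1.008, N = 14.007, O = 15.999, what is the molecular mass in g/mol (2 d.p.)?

Molecular formula: C12H14FNO2.
M = 12×12.011 + 1×18.998 + 14×1.008 + 1×14.007 + 2×15.999 = 223.25 g/mol.

223.25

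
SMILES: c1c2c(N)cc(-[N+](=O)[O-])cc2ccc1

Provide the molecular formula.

Heavy atoms from the SMILES: 10 C, 2 N, 2 O.
Implicit hydrogens by atom environment:
  6 × C (aromatic): 1 H each → 6
  4 × C (aromatic): no H
  1 × N: 2 H
  1 × N (charge +1): no H
  1 × O: no H
  1 × O (charge -1): no H
  Total hydrogens = 8.
Molecular formula: C10H8N2O2

C10H8N2O2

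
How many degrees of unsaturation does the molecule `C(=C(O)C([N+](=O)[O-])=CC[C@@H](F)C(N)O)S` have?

3

Molecular formula from the SMILES: C7H11FN2O4S.
DoU = (2C + 2 + N − H − X)/2 = (2·7 + 2 + 2 − 11 − 1)/2 = 6/2 = 3.
(Structurally: 0 ring(s) + 3 π bond(s) = 3.)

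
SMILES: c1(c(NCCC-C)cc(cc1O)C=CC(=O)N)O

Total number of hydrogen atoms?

Hydrogens are implicit in SMILES; fill each atom to its normal valence:
  4 × C (aromatic): no H
  3 × C: 2 H each → 6
  2 × C (aromatic): 1 H each → 2
  2 × C: 1 H each → 2
  2 × O: 1 H each → 2
  1 × C: 3 H
  1 × C: no H
  1 × N: 2 H
  1 × N: 1 H
  1 × O: no H
  Total hydrogens = 18.

18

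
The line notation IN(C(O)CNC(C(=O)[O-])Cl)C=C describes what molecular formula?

Heavy atoms from the SMILES: 6 C, 1 Cl, 1 I, 2 N, 3 O.
Implicit hydrogens by atom environment:
  3 × C: 1 H each → 3
  2 × C: 2 H each → 4
  1 × C: no H
  1 × Cl: no H
  1 × I: no H
  1 × N: 1 H
  1 × N: no H
  1 × O: 1 H
  1 × O: no H
  1 × O (charge -1): no H
  Total hydrogens = 9.
Net charge -1.
Molecular formula: C6H9ClIN2O3-

C6H9ClIN2O3-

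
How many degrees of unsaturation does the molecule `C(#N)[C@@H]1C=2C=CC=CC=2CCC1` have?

Molecular formula from the SMILES: C11H11N.
DoU = (2C + 2 + N − H − X)/2 = (2·11 + 2 + 1 − 11 − 0)/2 = 14/2 = 7.
(Structurally: 2 ring(s) + 5 π bond(s) = 7.)

7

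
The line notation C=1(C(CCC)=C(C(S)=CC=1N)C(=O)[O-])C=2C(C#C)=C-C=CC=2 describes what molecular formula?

Heavy atoms from the SMILES: 18 C, 1 N, 2 O, 1 S.
Implicit hydrogens by atom environment:
  7 × C (aromatic): no H
  5 × C (aromatic): 1 H each → 5
  2 × C: 2 H each → 4
  2 × C: no H
  1 × C: 3 H
  1 × C: 1 H
  1 × N: 2 H
  1 × O: no H
  1 × O (charge -1): no H
  1 × S: 1 H
  Total hydrogens = 16.
Net charge -1.
Molecular formula: C18H16NO2S-

C18H16NO2S-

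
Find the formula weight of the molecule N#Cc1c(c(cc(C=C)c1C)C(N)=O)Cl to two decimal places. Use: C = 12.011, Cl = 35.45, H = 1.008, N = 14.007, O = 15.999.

220.66

Molecular formula: C11H9ClN2O.
M = 11×12.011 + 1×35.45 + 9×1.008 + 2×14.007 + 1×15.999 = 220.66 g/mol.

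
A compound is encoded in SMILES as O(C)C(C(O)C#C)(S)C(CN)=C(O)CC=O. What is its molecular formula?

Heavy atoms from the SMILES: 10 C, 1 N, 4 O, 1 S.
Implicit hydrogens by atom environment:
  4 × C: no H
  3 × C: 1 H each → 3
  2 × C: 2 H each → 4
  2 × O: 1 H each → 2
  2 × O: no H
  1 × C: 3 H
  1 × N: 2 H
  1 × S: 1 H
  Total hydrogens = 15.
Molecular formula: C10H15NO4S

C10H15NO4S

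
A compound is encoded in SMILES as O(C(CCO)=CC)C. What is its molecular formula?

Heavy atoms from the SMILES: 6 C, 2 O.
Implicit hydrogens by atom environment:
  2 × C: 3 H each → 6
  2 × C: 2 H each → 4
  1 × C: 1 H
  1 × C: no H
  1 × O: 1 H
  1 × O: no H
  Total hydrogens = 12.
Molecular formula: C6H12O2

C6H12O2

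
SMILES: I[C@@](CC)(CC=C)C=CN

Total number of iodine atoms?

1

The symbol for iodine appears 1 time in the SMILES.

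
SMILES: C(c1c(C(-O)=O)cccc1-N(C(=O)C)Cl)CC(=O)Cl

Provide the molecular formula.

C12H11Cl2NO4

Heavy atoms from the SMILES: 12 C, 2 Cl, 1 N, 4 O.
Implicit hydrogens by atom environment:
  3 × C (aromatic): 1 H each → 3
  3 × C (aromatic): no H
  3 × C: no H
  3 × O: no H
  2 × C: 2 H each → 4
  2 × Cl: no H
  1 × C: 3 H
  1 × N: no H
  1 × O: 1 H
  Total hydrogens = 11.
Molecular formula: C12H11Cl2NO4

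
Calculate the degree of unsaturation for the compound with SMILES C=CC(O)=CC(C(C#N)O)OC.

4

Molecular formula from the SMILES: C8H11NO3.
DoU = (2C + 2 + N − H − X)/2 = (2·8 + 2 + 1 − 11 − 0)/2 = 8/2 = 4.
(Structurally: 0 ring(s) + 4 π bond(s) = 4.)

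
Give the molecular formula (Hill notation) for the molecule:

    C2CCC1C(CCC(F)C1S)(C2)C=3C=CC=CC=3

C16H21FS

Heavy atoms from the SMILES: 16 C, 1 F, 1 S.
Implicit hydrogens by atom environment:
  6 × C: 2 H each → 12
  5 × C (aromatic): 1 H each → 5
  3 × C: 1 H each → 3
  1 × C: no H
  1 × C (aromatic): no H
  1 × F: no H
  1 × S: 1 H
  Total hydrogens = 21.
Molecular formula: C16H21FS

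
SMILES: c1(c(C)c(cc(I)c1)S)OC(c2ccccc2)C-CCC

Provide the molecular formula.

Heavy atoms from the SMILES: 18 C, 1 I, 1 O, 1 S.
Implicit hydrogens by atom environment:
  7 × C (aromatic): 1 H each → 7
  5 × C (aromatic): no H
  3 × C: 2 H each → 6
  2 × C: 3 H each → 6
  1 × C: 1 H
  1 × I: no H
  1 × O: no H
  1 × S: 1 H
  Total hydrogens = 21.
Molecular formula: C18H21IOS

C18H21IOS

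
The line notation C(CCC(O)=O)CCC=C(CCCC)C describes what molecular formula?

C13H24O2

Heavy atoms from the SMILES: 13 C, 2 O.
Implicit hydrogens by atom environment:
  8 × C: 2 H each → 16
  2 × C: 3 H each → 6
  2 × C: no H
  1 × C: 1 H
  1 × O: 1 H
  1 × O: no H
  Total hydrogens = 24.
Molecular formula: C13H24O2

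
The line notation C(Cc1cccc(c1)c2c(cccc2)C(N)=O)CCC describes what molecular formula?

C18H21NO

Heavy atoms from the SMILES: 18 C, 1 N, 1 O.
Implicit hydrogens by atom environment:
  8 × C (aromatic): 1 H each → 8
  4 × C: 2 H each → 8
  4 × C (aromatic): no H
  1 × C: 3 H
  1 × C: no H
  1 × N: 2 H
  1 × O: no H
  Total hydrogens = 21.
Molecular formula: C18H21NO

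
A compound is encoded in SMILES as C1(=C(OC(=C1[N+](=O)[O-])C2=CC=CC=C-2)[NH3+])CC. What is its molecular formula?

Heavy atoms from the SMILES: 12 C, 2 N, 3 O.
Implicit hydrogens by atom environment:
  5 × C (aromatic): 1 H each → 5
  5 × C (aromatic): no H
  1 × C: 3 H
  1 × C: 2 H
  1 × N (charge +1): 3 H
  1 × N (charge +1): no H
  1 × O (aromatic): no H
  1 × O: no H
  1 × O (charge -1): no H
  Total hydrogens = 13.
Net charge +1.
Molecular formula: C12H13N2O3+

C12H13N2O3+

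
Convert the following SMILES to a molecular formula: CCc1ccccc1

C8H10

Heavy atoms from the SMILES: 8 C.
Implicit hydrogens by atom environment:
  5 × C (aromatic): 1 H each → 5
  1 × C: 3 H
  1 × C: 2 H
  1 × C (aromatic): no H
  Total hydrogens = 10.
Molecular formula: C8H10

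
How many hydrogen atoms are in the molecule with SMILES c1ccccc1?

Hydrogens are implicit in SMILES; fill each atom to its normal valence:
  6 × C (aromatic): 1 H each → 6
  Total hydrogens = 6.

6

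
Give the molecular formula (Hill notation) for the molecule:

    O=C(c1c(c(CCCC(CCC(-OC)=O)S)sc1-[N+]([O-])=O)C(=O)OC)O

C15H19NO8S2

Heavy atoms from the SMILES: 15 C, 1 N, 8 O, 2 S.
Implicit hydrogens by atom environment:
  6 × O: no H
  5 × C: 2 H each → 10
  4 × C (aromatic): no H
  3 × C: no H
  2 × C: 3 H each → 6
  1 × C: 1 H
  1 × N (charge +1): no H
  1 × O: 1 H
  1 × O (charge -1): no H
  1 × S: 1 H
  1 × S (aromatic): no H
  Total hydrogens = 19.
Molecular formula: C15H19NO8S2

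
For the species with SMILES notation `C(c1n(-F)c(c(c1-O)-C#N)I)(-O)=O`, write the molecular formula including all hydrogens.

C6H2FIN2O3

Heavy atoms from the SMILES: 6 C, 1 F, 1 I, 2 N, 3 O.
Implicit hydrogens by atom environment:
  4 × C (aromatic): no H
  2 × C: no H
  2 × O: 1 H each → 2
  1 × F: no H
  1 × I: no H
  1 × N (aromatic): no H
  1 × N: no H
  1 × O: no H
  Total hydrogens = 2.
Molecular formula: C6H2FIN2O3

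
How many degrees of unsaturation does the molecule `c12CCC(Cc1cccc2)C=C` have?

6

Molecular formula from the SMILES: C12H14.
DoU = (2C + 2 + N − H − X)/2 = (2·12 + 2 + 0 − 14 − 0)/2 = 12/2 = 6.
(Structurally: 2 ring(s) + 4 π bond(s) = 6.)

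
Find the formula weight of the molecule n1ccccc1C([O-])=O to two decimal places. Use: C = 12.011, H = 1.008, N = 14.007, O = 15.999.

122.10

Molecular formula: C6H4NO2-.
M = 6×12.011 + 4×1.008 + 1×14.007 + 2×15.999 = 122.10 g/mol.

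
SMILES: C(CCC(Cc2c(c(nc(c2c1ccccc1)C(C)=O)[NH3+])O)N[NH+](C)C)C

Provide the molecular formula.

[C21H32N4O2]2+

Heavy atoms from the SMILES: 21 C, 4 N, 2 O.
Implicit hydrogens by atom environment:
  6 × C (aromatic): no H
  5 × C (aromatic): 1 H each → 5
  4 × C: 3 H each → 12
  4 × C: 2 H each → 8
  1 × C: 1 H
  1 × C: no H
  1 × N (charge +1): 3 H
  1 × N: 1 H
  1 × N (charge +1): 1 H
  1 × N (aromatic): no H
  1 × O: 1 H
  1 × O: no H
  Total hydrogens = 32.
Net charge +2.
Molecular formula: [C21H32N4O2]2+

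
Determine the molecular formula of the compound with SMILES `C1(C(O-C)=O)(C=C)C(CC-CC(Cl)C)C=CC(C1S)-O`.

Heavy atoms from the SMILES: 15 C, 1 Cl, 3 O, 1 S.
Implicit hydrogens by atom environment:
  7 × C: 1 H each → 7
  4 × C: 2 H each → 8
  2 × C: 3 H each → 6
  2 × C: no H
  2 × O: no H
  1 × Cl: no H
  1 × O: 1 H
  1 × S: 1 H
  Total hydrogens = 23.
Molecular formula: C15H23ClO3S

C15H23ClO3S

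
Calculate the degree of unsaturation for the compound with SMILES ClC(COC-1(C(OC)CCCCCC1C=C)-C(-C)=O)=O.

4

Molecular formula from the SMILES: C15H23ClO4.
DoU = (2C + 2 + N − H − X)/2 = (2·15 + 2 + 0 − 23 − 1)/2 = 8/2 = 4.
(Structurally: 1 ring(s) + 3 π bond(s) = 4.)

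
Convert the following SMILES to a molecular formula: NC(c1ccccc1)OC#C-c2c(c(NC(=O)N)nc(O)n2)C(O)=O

Heavy atoms from the SMILES: 15 C, 5 N, 5 O.
Implicit hydrogens by atom environment:
  5 × C (aromatic): 1 H each → 5
  5 × C (aromatic): no H
  4 × C: no H
  3 × O: no H
  2 × N: 2 H each → 4
  2 × N (aromatic): no H
  2 × O: 1 H each → 2
  1 × C: 1 H
  1 × N: 1 H
  Total hydrogens = 13.
Molecular formula: C15H13N5O5

C15H13N5O5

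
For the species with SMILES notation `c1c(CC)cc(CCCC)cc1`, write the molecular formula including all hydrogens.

Heavy atoms from the SMILES: 12 C.
Implicit hydrogens by atom environment:
  4 × C: 2 H each → 8
  4 × C (aromatic): 1 H each → 4
  2 × C: 3 H each → 6
  2 × C (aromatic): no H
  Total hydrogens = 18.
Molecular formula: C12H18

C12H18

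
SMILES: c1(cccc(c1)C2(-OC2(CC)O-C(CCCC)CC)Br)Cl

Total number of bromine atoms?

1

The symbol for bromine appears 1 time in the SMILES.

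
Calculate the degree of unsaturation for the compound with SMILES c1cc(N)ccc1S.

Molecular formula from the SMILES: C6H7NS.
DoU = (2C + 2 + N − H − X)/2 = (2·6 + 2 + 1 − 7 − 0)/2 = 8/2 = 4.
(Structurally: 1 ring(s) + 3 π bond(s) = 4.)

4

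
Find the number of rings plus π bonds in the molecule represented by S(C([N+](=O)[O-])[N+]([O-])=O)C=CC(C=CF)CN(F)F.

Molecular formula from the SMILES: C7H8F3N3O4S.
DoU = (2C + 2 + N − H − X)/2 = (2·7 + 2 + 3 − 8 − 3)/2 = 8/2 = 4.
(Structurally: 0 ring(s) + 4 π bond(s) = 4.)

4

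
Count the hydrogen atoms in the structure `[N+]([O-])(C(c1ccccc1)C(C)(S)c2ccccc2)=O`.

Hydrogens are implicit in SMILES; fill each atom to its normal valence:
  10 × C (aromatic): 1 H each → 10
  2 × C (aromatic): no H
  1 × C: 3 H
  1 × C: 1 H
  1 × C: no H
  1 × N (charge +1): no H
  1 × O: no H
  1 × O (charge -1): no H
  1 × S: 1 H
  Total hydrogens = 15.

15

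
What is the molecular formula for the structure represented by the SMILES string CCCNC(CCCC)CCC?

Heavy atoms from the SMILES: 11 C, 1 N.
Implicit hydrogens by atom environment:
  7 × C: 2 H each → 14
  3 × C: 3 H each → 9
  1 × C: 1 H
  1 × N: 1 H
  Total hydrogens = 25.
Molecular formula: C11H25N

C11H25N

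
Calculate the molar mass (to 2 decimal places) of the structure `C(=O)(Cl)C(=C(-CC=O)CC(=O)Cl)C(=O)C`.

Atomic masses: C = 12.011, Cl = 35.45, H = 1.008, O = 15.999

Molecular formula: C9H8Cl2O4.
M = 9×12.011 + 2×35.45 + 8×1.008 + 4×15.999 = 251.06 g/mol.

251.06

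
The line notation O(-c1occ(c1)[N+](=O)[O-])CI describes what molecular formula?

Heavy atoms from the SMILES: 5 C, 1 I, 1 N, 4 O.
Implicit hydrogens by atom environment:
  2 × C (aromatic): 1 H each → 2
  2 × C (aromatic): no H
  2 × O: no H
  1 × C: 2 H
  1 × I: no H
  1 × N (charge +1): no H
  1 × O (aromatic): no H
  1 × O (charge -1): no H
  Total hydrogens = 4.
Molecular formula: C5H4INO4

C5H4INO4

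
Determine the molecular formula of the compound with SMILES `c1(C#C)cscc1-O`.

Heavy atoms from the SMILES: 6 C, 1 O, 1 S.
Implicit hydrogens by atom environment:
  2 × C (aromatic): 1 H each → 2
  2 × C (aromatic): no H
  1 × C: 1 H
  1 × C: no H
  1 × O: 1 H
  1 × S (aromatic): no H
  Total hydrogens = 4.
Molecular formula: C6H4OS

C6H4OS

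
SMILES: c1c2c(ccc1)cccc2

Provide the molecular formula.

Heavy atoms from the SMILES: 10 C.
Implicit hydrogens by atom environment:
  8 × C (aromatic): 1 H each → 8
  2 × C (aromatic): no H
  Total hydrogens = 8.
Molecular formula: C10H8

C10H8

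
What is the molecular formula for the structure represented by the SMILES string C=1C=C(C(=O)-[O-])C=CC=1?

C7H5O2-

Heavy atoms from the SMILES: 7 C, 2 O.
Implicit hydrogens by atom environment:
  5 × C (aromatic): 1 H each → 5
  1 × C (aromatic): no H
  1 × C: no H
  1 × O: no H
  1 × O (charge -1): no H
  Total hydrogens = 5.
Net charge -1.
Molecular formula: C7H5O2-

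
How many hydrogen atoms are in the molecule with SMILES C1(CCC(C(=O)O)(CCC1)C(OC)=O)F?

Hydrogens are implicit in SMILES; fill each atom to its normal valence:
  5 × C: 2 H each → 10
  3 × C: no H
  3 × O: no H
  1 × C: 3 H
  1 × C: 1 H
  1 × F: no H
  1 × O: 1 H
  Total hydrogens = 15.

15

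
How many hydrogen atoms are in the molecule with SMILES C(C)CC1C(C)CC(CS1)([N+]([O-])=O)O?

Hydrogens are implicit in SMILES; fill each atom to its normal valence:
  4 × C: 2 H each → 8
  2 × C: 3 H each → 6
  2 × C: 1 H each → 2
  1 × C: no H
  1 × N (charge +1): no H
  1 × O: 1 H
  1 × O: no H
  1 × O (charge -1): no H
  1 × S: no H
  Total hydrogens = 17.

17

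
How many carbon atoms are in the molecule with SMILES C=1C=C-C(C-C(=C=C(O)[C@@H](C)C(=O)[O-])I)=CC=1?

13

The symbol for carbon appears 13 times in the SMILES.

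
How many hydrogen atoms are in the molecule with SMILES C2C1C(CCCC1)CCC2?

18

Hydrogens are implicit in SMILES; fill each atom to its normal valence:
  8 × C: 2 H each → 16
  2 × C: 1 H each → 2
  Total hydrogens = 18.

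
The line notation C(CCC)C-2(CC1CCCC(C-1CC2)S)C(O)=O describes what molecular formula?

Heavy atoms from the SMILES: 15 C, 2 O, 1 S.
Implicit hydrogens by atom environment:
  9 × C: 2 H each → 18
  3 × C: 1 H each → 3
  2 × C: no H
  1 × C: 3 H
  1 × O: 1 H
  1 × O: no H
  1 × S: 1 H
  Total hydrogens = 26.
Molecular formula: C15H26O2S

C15H26O2S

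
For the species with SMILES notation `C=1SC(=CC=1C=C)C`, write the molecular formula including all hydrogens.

C7H8S

Heavy atoms from the SMILES: 7 C, 1 S.
Implicit hydrogens by atom environment:
  2 × C (aromatic): 1 H each → 2
  2 × C (aromatic): no H
  1 × C: 3 H
  1 × C: 2 H
  1 × C: 1 H
  1 × S (aromatic): no H
  Total hydrogens = 8.
Molecular formula: C7H8S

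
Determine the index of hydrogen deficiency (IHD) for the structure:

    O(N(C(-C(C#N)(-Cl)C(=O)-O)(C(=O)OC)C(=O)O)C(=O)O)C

Molecular formula from the SMILES: C9H9ClN2O9.
DoU = (2C + 2 + N − H − X)/2 = (2·9 + 2 + 2 − 9 − 1)/2 = 12/2 = 6.
(Structurally: 0 ring(s) + 6 π bond(s) = 6.)

6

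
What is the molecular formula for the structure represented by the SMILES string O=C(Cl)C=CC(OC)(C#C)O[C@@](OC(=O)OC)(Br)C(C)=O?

C12H12BrClO7

Heavy atoms from the SMILES: 1 Br, 12 C, 1 Cl, 7 O.
Implicit hydrogens by atom environment:
  7 × O: no H
  6 × C: no H
  3 × C: 3 H each → 9
  3 × C: 1 H each → 3
  1 × Br: no H
  1 × Cl: no H
  Total hydrogens = 12.
Molecular formula: C12H12BrClO7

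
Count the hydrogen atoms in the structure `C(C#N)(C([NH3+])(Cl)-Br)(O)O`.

5

Hydrogens are implicit in SMILES; fill each atom to its normal valence:
  3 × C: no H
  2 × O: 1 H each → 2
  1 × Br: no H
  1 × Cl: no H
  1 × N (charge +1): 3 H
  1 × N: no H
  Total hydrogens = 5.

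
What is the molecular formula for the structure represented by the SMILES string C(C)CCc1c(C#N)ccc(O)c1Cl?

Heavy atoms from the SMILES: 11 C, 1 Cl, 1 N, 1 O.
Implicit hydrogens by atom environment:
  4 × C (aromatic): no H
  3 × C: 2 H each → 6
  2 × C (aromatic): 1 H each → 2
  1 × C: 3 H
  1 × C: no H
  1 × Cl: no H
  1 × N: no H
  1 × O: 1 H
  Total hydrogens = 12.
Molecular formula: C11H12ClNO

C11H12ClNO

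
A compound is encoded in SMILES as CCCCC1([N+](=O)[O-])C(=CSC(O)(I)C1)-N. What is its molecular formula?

C9H15IN2O3S

Heavy atoms from the SMILES: 9 C, 1 I, 2 N, 3 O, 1 S.
Implicit hydrogens by atom environment:
  4 × C: 2 H each → 8
  3 × C: no H
  1 × C: 3 H
  1 × C: 1 H
  1 × I: no H
  1 × N: 2 H
  1 × N (charge +1): no H
  1 × O: 1 H
  1 × O: no H
  1 × O (charge -1): no H
  1 × S: no H
  Total hydrogens = 15.
Molecular formula: C9H15IN2O3S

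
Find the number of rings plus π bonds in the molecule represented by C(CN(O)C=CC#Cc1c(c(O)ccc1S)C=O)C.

8

Molecular formula from the SMILES: C14H15NO3S.
DoU = (2C + 2 + N − H − X)/2 = (2·14 + 2 + 1 − 15 − 0)/2 = 16/2 = 8.
(Structurally: 1 ring(s) + 7 π bond(s) = 8.)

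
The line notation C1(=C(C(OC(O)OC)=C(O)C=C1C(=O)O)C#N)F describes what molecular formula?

Heavy atoms from the SMILES: 10 C, 1 F, 1 N, 6 O.
Implicit hydrogens by atom environment:
  5 × C (aromatic): no H
  3 × O: 1 H each → 3
  3 × O: no H
  2 × C: no H
  1 × C: 3 H
  1 × C (aromatic): 1 H
  1 × C: 1 H
  1 × F: no H
  1 × N: no H
  Total hydrogens = 8.
Molecular formula: C10H8FNO6

C10H8FNO6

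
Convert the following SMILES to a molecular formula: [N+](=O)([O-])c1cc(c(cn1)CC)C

Heavy atoms from the SMILES: 8 C, 2 N, 2 O.
Implicit hydrogens by atom environment:
  3 × C (aromatic): no H
  2 × C: 3 H each → 6
  2 × C (aromatic): 1 H each → 2
  1 × C: 2 H
  1 × N (aromatic): no H
  1 × N (charge +1): no H
  1 × O: no H
  1 × O (charge -1): no H
  Total hydrogens = 10.
Molecular formula: C8H10N2O2

C8H10N2O2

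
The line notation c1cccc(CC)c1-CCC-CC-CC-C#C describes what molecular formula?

Heavy atoms from the SMILES: 17 C.
Implicit hydrogens by atom environment:
  8 × C: 2 H each → 16
  4 × C (aromatic): 1 H each → 4
  2 × C (aromatic): no H
  1 × C: 3 H
  1 × C: 1 H
  1 × C: no H
  Total hydrogens = 24.
Molecular formula: C17H24

C17H24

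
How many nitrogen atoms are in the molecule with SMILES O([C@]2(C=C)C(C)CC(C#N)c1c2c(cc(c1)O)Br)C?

1

The symbol for nitrogen appears 1 time in the SMILES.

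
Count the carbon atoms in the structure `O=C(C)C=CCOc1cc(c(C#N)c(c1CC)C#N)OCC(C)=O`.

18

The symbol for carbon appears 18 times in the SMILES. Lowercase c denotes aromatic carbon and counts toward C.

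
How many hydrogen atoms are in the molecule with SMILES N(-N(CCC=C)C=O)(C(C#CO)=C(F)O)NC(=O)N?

13

Hydrogens are implicit in SMILES; fill each atom to its normal valence:
  5 × C: no H
  3 × C: 2 H each → 6
  2 × C: 1 H each → 2
  2 × N: no H
  2 × O: 1 H each → 2
  2 × O: no H
  1 × F: no H
  1 × N: 2 H
  1 × N: 1 H
  Total hydrogens = 13.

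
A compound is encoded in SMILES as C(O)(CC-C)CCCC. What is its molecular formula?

Heavy atoms from the SMILES: 8 C, 1 O.
Implicit hydrogens by atom environment:
  5 × C: 2 H each → 10
  2 × C: 3 H each → 6
  1 × C: 1 H
  1 × O: 1 H
  Total hydrogens = 18.
Molecular formula: C8H18O

C8H18O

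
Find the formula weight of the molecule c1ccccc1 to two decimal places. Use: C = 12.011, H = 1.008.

78.11

Molecular formula: C6H6.
M = 6×12.011 + 6×1.008 = 78.11 g/mol.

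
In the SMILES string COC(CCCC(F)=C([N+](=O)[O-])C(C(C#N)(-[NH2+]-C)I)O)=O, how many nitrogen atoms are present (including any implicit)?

The symbol for nitrogen appears 3 times in the SMILES.

3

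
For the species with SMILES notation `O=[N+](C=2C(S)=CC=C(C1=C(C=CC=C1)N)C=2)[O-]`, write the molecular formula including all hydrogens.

C12H10N2O2S

Heavy atoms from the SMILES: 12 C, 2 N, 2 O, 1 S.
Implicit hydrogens by atom environment:
  7 × C (aromatic): 1 H each → 7
  5 × C (aromatic): no H
  1 × N: 2 H
  1 × N (charge +1): no H
  1 × O: no H
  1 × O (charge -1): no H
  1 × S: 1 H
  Total hydrogens = 10.
Molecular formula: C12H10N2O2S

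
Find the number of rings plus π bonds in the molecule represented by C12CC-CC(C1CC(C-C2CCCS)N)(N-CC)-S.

2

Molecular formula from the SMILES: C15H30N2S2.
DoU = (2C + 2 + N − H − X)/2 = (2·15 + 2 + 2 − 30 − 0)/2 = 4/2 = 2.
(Structurally: 2 ring(s) + 0 π bond(s) = 2.)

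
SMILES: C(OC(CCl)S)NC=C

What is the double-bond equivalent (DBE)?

1

Molecular formula from the SMILES: C5H10ClNOS.
DoU = (2C + 2 + N − H − X)/2 = (2·5 + 2 + 1 − 10 − 1)/2 = 2/2 = 1.
(Structurally: 0 ring(s) + 1 π bond(s) = 1.)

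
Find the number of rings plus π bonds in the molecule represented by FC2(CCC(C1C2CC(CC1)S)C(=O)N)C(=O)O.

4

Molecular formula from the SMILES: C12H18FNO3S.
DoU = (2C + 2 + N − H − X)/2 = (2·12 + 2 + 1 − 18 − 1)/2 = 8/2 = 4.
(Structurally: 2 ring(s) + 2 π bond(s) = 4.)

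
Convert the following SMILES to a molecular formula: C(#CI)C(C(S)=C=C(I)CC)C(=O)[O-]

Heavy atoms from the SMILES: 9 C, 2 I, 2 O, 1 S.
Implicit hydrogens by atom environment:
  6 × C: no H
  2 × I: no H
  1 × C: 3 H
  1 × C: 2 H
  1 × C: 1 H
  1 × O: no H
  1 × O (charge -1): no H
  1 × S: 1 H
  Total hydrogens = 7.
Net charge -1.
Molecular formula: C9H7I2O2S-

C9H7I2O2S-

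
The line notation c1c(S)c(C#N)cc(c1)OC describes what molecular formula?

C8H7NOS

Heavy atoms from the SMILES: 8 C, 1 N, 1 O, 1 S.
Implicit hydrogens by atom environment:
  3 × C (aromatic): 1 H each → 3
  3 × C (aromatic): no H
  1 × C: 3 H
  1 × C: no H
  1 × N: no H
  1 × O: no H
  1 × S: 1 H
  Total hydrogens = 7.
Molecular formula: C8H7NOS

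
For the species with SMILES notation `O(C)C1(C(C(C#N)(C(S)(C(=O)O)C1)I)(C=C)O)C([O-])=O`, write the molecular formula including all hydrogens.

C11H11INO6S-

Heavy atoms from the SMILES: 11 C, 1 I, 1 N, 6 O, 1 S.
Implicit hydrogens by atom environment:
  7 × C: no H
  3 × O: no H
  2 × C: 2 H each → 4
  2 × O: 1 H each → 2
  1 × C: 3 H
  1 × C: 1 H
  1 × I: no H
  1 × N: no H
  1 × O (charge -1): no H
  1 × S: 1 H
  Total hydrogens = 11.
Net charge -1.
Molecular formula: C11H11INO6S-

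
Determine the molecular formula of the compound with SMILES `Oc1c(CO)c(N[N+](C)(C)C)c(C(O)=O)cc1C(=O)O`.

Heavy atoms from the SMILES: 12 C, 2 N, 6 O.
Implicit hydrogens by atom environment:
  5 × C (aromatic): no H
  4 × O: 1 H each → 4
  3 × C: 3 H each → 9
  2 × C: no H
  2 × O: no H
  1 × C: 2 H
  1 × C (aromatic): 1 H
  1 × N: 1 H
  1 × N (charge +1): no H
  Total hydrogens = 17.
Net charge +1.
Molecular formula: C12H17N2O6+

C12H17N2O6+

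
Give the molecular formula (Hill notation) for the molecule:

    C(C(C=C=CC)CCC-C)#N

C10H15N

Heavy atoms from the SMILES: 10 C, 1 N.
Implicit hydrogens by atom environment:
  3 × C: 2 H each → 6
  3 × C: 1 H each → 3
  2 × C: 3 H each → 6
  2 × C: no H
  1 × N: no H
  Total hydrogens = 15.
Molecular formula: C10H15N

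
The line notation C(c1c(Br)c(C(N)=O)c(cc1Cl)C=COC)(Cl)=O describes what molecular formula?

C11H8BrCl2NO3

Heavy atoms from the SMILES: 1 Br, 11 C, 2 Cl, 1 N, 3 O.
Implicit hydrogens by atom environment:
  5 × C (aromatic): no H
  3 × O: no H
  2 × C: 1 H each → 2
  2 × C: no H
  2 × Cl: no H
  1 × Br: no H
  1 × C: 3 H
  1 × C (aromatic): 1 H
  1 × N: 2 H
  Total hydrogens = 8.
Molecular formula: C11H8BrCl2NO3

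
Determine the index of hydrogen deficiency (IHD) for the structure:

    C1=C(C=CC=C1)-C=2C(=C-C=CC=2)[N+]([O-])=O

9

Molecular formula from the SMILES: C12H9NO2.
DoU = (2C + 2 + N − H − X)/2 = (2·12 + 2 + 1 − 9 − 0)/2 = 18/2 = 9.
(Structurally: 2 ring(s) + 7 π bond(s) = 9.)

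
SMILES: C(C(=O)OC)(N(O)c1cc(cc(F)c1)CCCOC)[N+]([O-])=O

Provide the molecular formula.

Heavy atoms from the SMILES: 13 C, 1 F, 2 N, 6 O.
Implicit hydrogens by atom environment:
  4 × O: no H
  3 × C: 2 H each → 6
  3 × C (aromatic): 1 H each → 3
  3 × C (aromatic): no H
  2 × C: 3 H each → 6
  1 × C: 1 H
  1 × C: no H
  1 × F: no H
  1 × N: no H
  1 × N (charge +1): no H
  1 × O: 1 H
  1 × O (charge -1): no H
  Total hydrogens = 17.
Molecular formula: C13H17FN2O6

C13H17FN2O6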